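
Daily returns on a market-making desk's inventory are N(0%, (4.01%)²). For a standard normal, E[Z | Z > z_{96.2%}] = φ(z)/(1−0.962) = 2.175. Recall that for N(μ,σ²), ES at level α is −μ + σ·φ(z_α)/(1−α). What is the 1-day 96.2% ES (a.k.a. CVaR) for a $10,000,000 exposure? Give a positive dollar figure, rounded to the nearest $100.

$872,200

ES = 4.01% × 2.175 = 8.722%.
On $10,000,000: 0.08722 × $10,000,000 = $872,200.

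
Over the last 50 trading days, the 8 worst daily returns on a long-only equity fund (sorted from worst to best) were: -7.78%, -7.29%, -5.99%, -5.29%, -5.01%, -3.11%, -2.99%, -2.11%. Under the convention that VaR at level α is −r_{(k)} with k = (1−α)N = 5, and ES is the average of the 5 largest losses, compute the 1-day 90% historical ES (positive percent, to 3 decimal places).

The 5 worst returns sum to -31.36%.
ES = −(-31.36%) / 5 = 6.272%.

6.272%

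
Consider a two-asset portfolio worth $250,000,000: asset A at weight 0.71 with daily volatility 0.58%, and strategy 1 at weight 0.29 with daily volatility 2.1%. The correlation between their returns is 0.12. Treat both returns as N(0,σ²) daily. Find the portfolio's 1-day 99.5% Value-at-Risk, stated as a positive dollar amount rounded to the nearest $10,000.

σ_p² = 0.71²·0.58² + 0.29²·2.1² + 2·0.12·0.71·0.29·0.58·2.1 = 0.6006 (%²).
σ_p = √0.6006 = 0.775%.
At 99.5%, z = 2.576.
VaR = 2.576 × 0.775% = 1.996%; on $250,000,000 that is $4,990,000.

$4,990,000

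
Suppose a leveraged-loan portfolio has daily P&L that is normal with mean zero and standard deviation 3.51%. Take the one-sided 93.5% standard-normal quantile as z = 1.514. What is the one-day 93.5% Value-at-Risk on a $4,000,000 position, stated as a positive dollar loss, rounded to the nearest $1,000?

$213,000

VaR = z·σ = 1.514 × 3.51% = 5.314%.
On $4,000,000: 0.05314 × $4,000,000 = $212,560.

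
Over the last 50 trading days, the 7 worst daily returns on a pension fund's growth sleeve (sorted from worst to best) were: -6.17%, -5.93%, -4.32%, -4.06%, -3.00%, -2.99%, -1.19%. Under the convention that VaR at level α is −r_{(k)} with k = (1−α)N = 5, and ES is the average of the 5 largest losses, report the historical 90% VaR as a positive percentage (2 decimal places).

k = 5; the 5th lowest return is -3.00%, so VaR = 3.00%.

3.00%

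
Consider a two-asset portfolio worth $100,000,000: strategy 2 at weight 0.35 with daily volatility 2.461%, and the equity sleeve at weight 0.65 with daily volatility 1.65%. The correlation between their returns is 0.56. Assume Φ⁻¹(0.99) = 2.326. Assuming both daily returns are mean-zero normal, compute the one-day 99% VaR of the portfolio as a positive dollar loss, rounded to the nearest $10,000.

$3,980,000

σ_p² = 0.35²·2.461² + 0.65²·1.65² + 2·0.56·0.35·0.65·2.461·1.65 = 2.9268 (%²).
σ_p = √2.9268 = 1.711%.
VaR = 2.326 × 1.711% = 3.980%; on $100,000,000 that is $3,980,000.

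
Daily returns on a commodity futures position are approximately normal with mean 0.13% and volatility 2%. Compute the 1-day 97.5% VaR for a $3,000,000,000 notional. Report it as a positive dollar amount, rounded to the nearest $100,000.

At 97.5% one-sided, z = 1.960.
VaR = −μ + z·σ = −(0.13%) + 1.960 × 2% = 3.790%.
On $3,000,000,000: 0.03790 × $3,000,000,000 = $113,700,000.

$113,700,000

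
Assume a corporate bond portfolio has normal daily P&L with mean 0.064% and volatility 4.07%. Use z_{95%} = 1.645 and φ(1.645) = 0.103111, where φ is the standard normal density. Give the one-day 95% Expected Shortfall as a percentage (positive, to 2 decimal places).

Tail multiplier: φ(z)/(1−α) = 0.103111 / 0.05 = 2.062.
ES = −(0.064%) + 4.07% × 2.062 = 8.328%.

8.33%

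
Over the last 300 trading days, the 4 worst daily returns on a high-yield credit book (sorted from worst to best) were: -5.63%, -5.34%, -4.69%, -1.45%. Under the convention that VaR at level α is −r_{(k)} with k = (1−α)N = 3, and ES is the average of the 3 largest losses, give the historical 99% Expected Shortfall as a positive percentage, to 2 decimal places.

The 3 worst returns sum to -15.66%.
ES = −(-15.66%) / 3 = 5.22%.

5.22%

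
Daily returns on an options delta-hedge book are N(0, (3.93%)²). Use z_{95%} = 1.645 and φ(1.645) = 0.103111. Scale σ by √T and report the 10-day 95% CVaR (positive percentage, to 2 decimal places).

σ_{10d} = 3.93% × √10 = 12.428%.
ES multiplier = φ(z)/(1−α) = 0.103111/0.05 = 2.062.
ES = 12.428% × 2.062 = 25.627%.

25.63%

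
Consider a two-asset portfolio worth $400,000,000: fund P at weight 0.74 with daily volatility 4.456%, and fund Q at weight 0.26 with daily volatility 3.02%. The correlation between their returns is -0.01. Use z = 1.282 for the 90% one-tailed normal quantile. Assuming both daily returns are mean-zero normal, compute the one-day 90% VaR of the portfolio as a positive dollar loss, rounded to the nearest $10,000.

σ_p² = 0.74²·4.456² + 0.26²·3.02² + 2·-0.01·0.74·0.26·4.456·3.02 = 11.4379 (%²).
σ_p = √11.4379 = 3.382%.
VaR = 1.282 × 3.382% = 4.336%; on $400,000,000 that is $17,344,000.

$17,340,000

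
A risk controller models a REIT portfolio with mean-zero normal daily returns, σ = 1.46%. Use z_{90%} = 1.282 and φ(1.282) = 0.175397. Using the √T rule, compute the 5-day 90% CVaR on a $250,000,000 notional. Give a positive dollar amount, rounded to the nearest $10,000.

σ_{5d} = 1.46% × √5 = 3.265%.
ES multiplier = φ(z)/(1−α) = 0.175397/0.1 = 1.754.
ES = 3.265% × 1.754 = 5.727%; on $250,000,000: $14,317,500.

$14,320,000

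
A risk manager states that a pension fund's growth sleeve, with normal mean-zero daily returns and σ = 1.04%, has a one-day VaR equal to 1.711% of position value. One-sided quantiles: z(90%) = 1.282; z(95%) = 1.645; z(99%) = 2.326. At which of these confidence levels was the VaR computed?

Implied z = VaR/σ = 1.711 / 1.04 = 1.645.
This matches z(95%) = 1.645.

95%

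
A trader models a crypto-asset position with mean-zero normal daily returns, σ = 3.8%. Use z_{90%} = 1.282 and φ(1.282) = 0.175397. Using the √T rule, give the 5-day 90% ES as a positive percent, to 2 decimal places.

σ_{5d} = 3.8% × √5 = 8.497%.
ES multiplier = φ(z)/(1−α) = 0.175397/0.1 = 1.754.
ES = 8.497% × 1.754 = 14.904%.

14.90%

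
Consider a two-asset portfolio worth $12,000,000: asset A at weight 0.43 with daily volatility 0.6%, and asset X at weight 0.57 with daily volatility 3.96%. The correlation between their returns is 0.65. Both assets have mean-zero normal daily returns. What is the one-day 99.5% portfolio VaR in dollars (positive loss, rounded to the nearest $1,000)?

σ_p² = 0.43²·0.6² + 0.57²·3.96² + 2·0.65·0.43·0.57·0.6·3.96 = 5.9186 (%²).
σ_p = √5.9186 = 2.433%.
At 99.5%, z = 2.576.
VaR = 2.576 × 2.433% = 6.267%; on $12,000,000 that is $752,040.

$752,000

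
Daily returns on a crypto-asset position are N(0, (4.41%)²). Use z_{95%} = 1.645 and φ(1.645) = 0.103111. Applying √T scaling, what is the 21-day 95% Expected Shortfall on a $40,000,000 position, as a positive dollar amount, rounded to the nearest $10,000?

σ_{21d} = 4.41% × √21 = 20.209%.
ES multiplier = φ(z)/(1−α) = 0.103111/0.05 = 2.062.
ES = 20.209% × 2.062 = 41.671%; on $40,000,000: $16,668,400.

$16,670,000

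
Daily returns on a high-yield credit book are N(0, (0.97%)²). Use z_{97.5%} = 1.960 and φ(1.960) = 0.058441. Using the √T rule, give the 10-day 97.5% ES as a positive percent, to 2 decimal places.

7.17%

σ_{10d} = 0.97% × √10 = 3.067%.
ES multiplier = φ(z)/(1−α) = 0.058441/0.025 = 2.338.
ES = 3.067% × 2.338 = 7.171%.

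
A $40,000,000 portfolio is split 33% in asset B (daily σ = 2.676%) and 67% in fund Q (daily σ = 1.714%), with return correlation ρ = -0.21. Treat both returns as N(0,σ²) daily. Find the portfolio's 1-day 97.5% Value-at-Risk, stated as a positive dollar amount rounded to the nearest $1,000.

σ_p² = 0.33²·2.676² + 0.67²·1.714² + 2·-0.21·0.33·0.67·2.676·1.714 = 1.6727 (%²).
σ_p = √1.6727 = 1.293%.
At 97.5%, z = 1.960.
VaR = 1.960 × 1.293% = 2.534%; on $40,000,000 that is $1,013,600.

$1,014,000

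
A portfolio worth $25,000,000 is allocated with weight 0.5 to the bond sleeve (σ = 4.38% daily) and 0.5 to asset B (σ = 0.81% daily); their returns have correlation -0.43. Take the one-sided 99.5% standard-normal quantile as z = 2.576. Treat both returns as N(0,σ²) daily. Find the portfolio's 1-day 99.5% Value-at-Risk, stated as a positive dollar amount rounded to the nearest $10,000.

$1,320,000

σ_p² = 0.5²·4.38² + 0.5²·0.81² + 2·-0.43·0.5·0.5·4.38·0.81 = 4.1973 (%²).
σ_p = √4.1973 = 2.049%.
VaR = 2.576 × 2.049% = 5.278%; on $25,000,000 that is $1,319,500.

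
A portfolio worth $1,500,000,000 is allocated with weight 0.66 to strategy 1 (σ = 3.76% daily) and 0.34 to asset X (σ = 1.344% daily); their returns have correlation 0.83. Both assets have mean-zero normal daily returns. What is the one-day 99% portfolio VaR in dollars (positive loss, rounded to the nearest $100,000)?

$100,200,000

σ_p² = 0.66²·3.76² + 0.34²·1.344² + 2·0.83·0.66·0.34·3.76·1.344 = 8.2496 (%²).
σ_p = √8.2496 = 2.872%.
At 99%, z = 2.326.
VaR = 2.326 × 2.872% = 6.680%; on $1,500,000,000 that is $100,200,000.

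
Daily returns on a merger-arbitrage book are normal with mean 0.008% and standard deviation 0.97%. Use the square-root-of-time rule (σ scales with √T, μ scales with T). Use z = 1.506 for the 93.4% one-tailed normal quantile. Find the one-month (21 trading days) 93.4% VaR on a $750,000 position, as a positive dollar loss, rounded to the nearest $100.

$48,900

σ_{21d} = 0.97% × √21 = 4.445%; μ_{21d} = 21 × 0.008% = 0.168%.
VaR = −(0.168%) + 1.506 × 4.445% = 6.526%.
On $750,000: 0.06526 × $750,000 = $48,945.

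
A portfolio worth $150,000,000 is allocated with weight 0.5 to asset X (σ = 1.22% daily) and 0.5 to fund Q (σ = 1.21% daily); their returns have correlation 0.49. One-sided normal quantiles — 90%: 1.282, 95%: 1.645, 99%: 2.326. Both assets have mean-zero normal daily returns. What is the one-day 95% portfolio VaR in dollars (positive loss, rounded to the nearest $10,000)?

σ_p² = 0.5²·1.22² + 0.5²·1.21² + 2·0.49·0.5·0.5·1.22·1.21 = 1.0998 (%²).
σ_p = √1.0998 = 1.049%.
VaR = 1.645 × 1.049% = 1.726%; on $150,000,000 that is $2,589,000.

$2,590,000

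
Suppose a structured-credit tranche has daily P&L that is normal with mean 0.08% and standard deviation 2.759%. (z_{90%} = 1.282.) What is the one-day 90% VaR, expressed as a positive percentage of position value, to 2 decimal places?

3.46%

VaR = −μ + z·σ = −(0.08%) + 1.282 × 2.759% = 3.457%.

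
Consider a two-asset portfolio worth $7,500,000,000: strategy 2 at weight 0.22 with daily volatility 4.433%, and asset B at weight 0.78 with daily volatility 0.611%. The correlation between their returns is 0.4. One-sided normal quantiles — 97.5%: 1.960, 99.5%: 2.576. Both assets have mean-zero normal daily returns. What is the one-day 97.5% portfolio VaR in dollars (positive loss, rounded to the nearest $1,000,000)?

$183,000,000

σ_p² = 0.22²·4.433² + 0.78²·0.611² + 2·0.4·0.22·0.78·4.433·0.611 = 1.5501 (%²).
σ_p = √1.5501 = 1.245%.
VaR = 1.960 × 1.245% = 2.440%; on $7,500,000,000 that is $183,000,000.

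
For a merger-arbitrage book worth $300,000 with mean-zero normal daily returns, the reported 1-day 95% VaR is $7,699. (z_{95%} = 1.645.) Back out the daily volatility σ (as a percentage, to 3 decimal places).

VaR as a fraction: $7,699 / $300,000 = 2.566%.
σ = VaR / z = 2.566% / 1.645 = 1.560%.

1.560%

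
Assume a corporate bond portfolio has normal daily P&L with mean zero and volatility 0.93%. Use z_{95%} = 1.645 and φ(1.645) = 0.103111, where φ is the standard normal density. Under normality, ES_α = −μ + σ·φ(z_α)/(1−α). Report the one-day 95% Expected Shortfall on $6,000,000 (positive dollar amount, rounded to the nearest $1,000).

$115,000

Tail multiplier: φ(z)/(1−α) = 0.103111 / 0.05 = 2.062.
ES = 0.93% × 2.062 = 1.918%.
On $6,000,000: 0.01918 × $6,000,000 = $115,080.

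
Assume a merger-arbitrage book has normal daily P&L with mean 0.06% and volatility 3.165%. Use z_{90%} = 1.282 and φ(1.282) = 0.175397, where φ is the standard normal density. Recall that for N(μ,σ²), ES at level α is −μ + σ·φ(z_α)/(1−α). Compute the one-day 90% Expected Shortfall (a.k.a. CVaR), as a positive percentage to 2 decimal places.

Tail multiplier: φ(z)/(1−α) = 0.175397 / 0.1 = 1.754.
ES = −(0.06%) + 3.165% × 1.754 = 5.491%.

5.49%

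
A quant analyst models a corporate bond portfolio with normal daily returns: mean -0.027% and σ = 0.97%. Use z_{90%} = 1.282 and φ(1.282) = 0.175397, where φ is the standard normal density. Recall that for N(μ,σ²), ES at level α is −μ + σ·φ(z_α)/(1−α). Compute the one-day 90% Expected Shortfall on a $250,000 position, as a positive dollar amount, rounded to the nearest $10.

$4,320

Tail multiplier: φ(z)/(1−α) = 0.175397 / 0.1 = 1.754.
ES = −(-0.027%) + 0.97% × 1.754 = 1.728%.
On $250,000: 0.01728 × $250,000 = $4,320.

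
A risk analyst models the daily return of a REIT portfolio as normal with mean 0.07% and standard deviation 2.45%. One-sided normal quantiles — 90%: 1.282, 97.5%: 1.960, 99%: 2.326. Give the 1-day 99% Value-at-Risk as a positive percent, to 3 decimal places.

VaR = −μ + z·σ = −(0.07%) + 2.326 × 2.45% = 5.629%.

5.629%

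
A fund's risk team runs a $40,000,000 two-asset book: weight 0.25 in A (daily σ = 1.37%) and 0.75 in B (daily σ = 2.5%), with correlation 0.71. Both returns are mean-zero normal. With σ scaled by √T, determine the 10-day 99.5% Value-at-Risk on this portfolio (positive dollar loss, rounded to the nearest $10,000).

σ_p = √(0.25²·1.37² + 0.75²·2.5² + 2·0.71·0.25·0.75·1.37·2.5) = 2.132%.
σ_{10d} = 2.132% × √10 = 6.742%.
z(99.5%) = 2.576.
VaR = 2.576 × 6.742% = 17.367%; on $40,000,000 that is $6,946,800.

$6,950,000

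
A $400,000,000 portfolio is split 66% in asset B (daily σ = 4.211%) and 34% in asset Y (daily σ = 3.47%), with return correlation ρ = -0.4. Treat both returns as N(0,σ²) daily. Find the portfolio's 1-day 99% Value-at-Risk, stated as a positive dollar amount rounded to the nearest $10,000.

σ_p² = 0.66²·4.211² + 0.34²·3.47² + 2·-0.4·0.66·0.34·4.211·3.47 = 6.4930 (%²).
σ_p = √6.4930 = 2.548%.
At 99%, z = 2.326.
VaR = 2.326 × 2.548% = 5.927%; on $400,000,000 that is $23,708,000.

$23,710,000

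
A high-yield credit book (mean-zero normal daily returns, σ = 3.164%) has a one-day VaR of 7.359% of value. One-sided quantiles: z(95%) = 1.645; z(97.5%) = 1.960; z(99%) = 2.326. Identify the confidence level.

99%

Implied z = VaR/σ = 7.359 / 3.164 = 2.326.
This matches z(99%) = 2.326.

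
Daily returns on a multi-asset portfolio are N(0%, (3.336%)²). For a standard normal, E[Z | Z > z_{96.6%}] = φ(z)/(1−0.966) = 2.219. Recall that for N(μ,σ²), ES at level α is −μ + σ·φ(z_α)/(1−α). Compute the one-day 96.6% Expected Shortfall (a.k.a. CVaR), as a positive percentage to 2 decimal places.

7.40%

ES = 3.336% × 2.219 = 7.403%.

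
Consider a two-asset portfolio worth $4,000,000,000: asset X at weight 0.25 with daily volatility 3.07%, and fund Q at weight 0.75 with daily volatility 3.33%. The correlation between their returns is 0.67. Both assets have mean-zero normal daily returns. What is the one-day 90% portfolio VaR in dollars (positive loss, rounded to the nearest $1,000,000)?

σ_p² = 0.25²·3.07² + 0.75²·3.33² + 2·0.67·0.25·0.75·3.07·3.33 = 9.3951 (%²).
σ_p = √9.3951 = 3.065%.
At 90%, z = 1.282.
VaR = 1.282 × 3.065% = 3.929%; on $4,000,000,000 that is $157,160,000.

$157,000,000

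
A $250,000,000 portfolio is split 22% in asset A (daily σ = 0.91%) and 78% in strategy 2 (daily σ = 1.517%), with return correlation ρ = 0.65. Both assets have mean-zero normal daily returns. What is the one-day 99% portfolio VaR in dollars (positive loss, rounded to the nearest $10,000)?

σ_p² = 0.22²·0.91² + 0.78²·1.517² + 2·0.65·0.22·0.78·0.91·1.517 = 1.7481 (%²).
σ_p = √1.7481 = 1.322%.
At 99%, z = 2.326.
VaR = 2.326 × 1.322% = 3.075%; on $250,000,000 that is $7,687,500.

$7,690,000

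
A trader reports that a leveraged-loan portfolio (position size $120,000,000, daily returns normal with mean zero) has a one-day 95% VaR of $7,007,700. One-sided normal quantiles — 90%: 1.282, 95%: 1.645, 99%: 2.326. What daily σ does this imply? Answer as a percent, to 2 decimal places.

VaR as a fraction: $7,007,700 / $120,000,000 = 5.840%.
σ = VaR / z = 5.840% / 1.645 = 3.550%.

3.55%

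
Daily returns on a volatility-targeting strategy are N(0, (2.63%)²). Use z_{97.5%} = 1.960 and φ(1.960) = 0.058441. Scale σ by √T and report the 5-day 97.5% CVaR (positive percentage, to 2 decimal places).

13.75%

σ_{5d} = 2.63% × √5 = 5.881%.
ES multiplier = φ(z)/(1−α) = 0.058441/0.025 = 2.338.
ES = 5.881% × 2.338 = 13.750%.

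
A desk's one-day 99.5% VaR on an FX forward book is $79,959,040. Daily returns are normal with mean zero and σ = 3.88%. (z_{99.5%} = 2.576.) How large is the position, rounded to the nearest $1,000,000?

$800,000,000

VaR as a fraction of value: z·σ = 2.576 × 3.88% = 9.99488%.
Position = $79,959,040 / 0.0999488 = $800,000,000.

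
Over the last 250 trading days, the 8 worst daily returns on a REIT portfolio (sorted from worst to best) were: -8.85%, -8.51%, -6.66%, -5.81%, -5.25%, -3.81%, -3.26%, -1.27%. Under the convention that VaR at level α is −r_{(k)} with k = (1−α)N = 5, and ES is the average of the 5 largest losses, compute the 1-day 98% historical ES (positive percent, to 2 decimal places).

7.02%

The 5 worst returns sum to -35.08%.
ES = −(-35.08%) / 5 = 7.016% ≈ 7.02%.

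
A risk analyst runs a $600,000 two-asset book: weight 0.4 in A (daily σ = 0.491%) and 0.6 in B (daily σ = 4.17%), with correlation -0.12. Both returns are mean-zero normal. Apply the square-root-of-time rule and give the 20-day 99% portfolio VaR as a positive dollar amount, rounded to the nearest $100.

$155,200

σ_p = √(0.4²·0.491² + 0.6²·4.17² + 2·-0.12·0.4·0.6·0.491·4.17) = 2.486%.
σ_{20d} = 2.486% × √20 = 11.118%.
z(99%) = 2.326.
VaR = 2.326 × 11.118% = 25.860%; on $600,000 that is $155,160.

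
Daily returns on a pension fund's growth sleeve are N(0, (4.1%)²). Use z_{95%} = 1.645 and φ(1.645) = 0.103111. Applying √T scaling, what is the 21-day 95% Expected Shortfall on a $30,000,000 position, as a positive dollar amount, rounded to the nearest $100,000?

$11,600,000

σ_{21d} = 4.1% × √21 = 18.789%.
ES multiplier = φ(z)/(1−α) = 0.103111/0.05 = 2.062.
ES = 18.789% × 2.062 = 38.743%; on $30,000,000: $11,622,900.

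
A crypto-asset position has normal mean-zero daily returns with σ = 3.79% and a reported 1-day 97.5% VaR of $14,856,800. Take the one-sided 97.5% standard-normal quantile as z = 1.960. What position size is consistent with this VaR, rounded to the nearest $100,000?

$200,000,000

VaR as a fraction of value: z·σ = 1.960 × 3.79% = 7.4284%.
Position = $14,856,800 / 0.074284 = $200,000,000.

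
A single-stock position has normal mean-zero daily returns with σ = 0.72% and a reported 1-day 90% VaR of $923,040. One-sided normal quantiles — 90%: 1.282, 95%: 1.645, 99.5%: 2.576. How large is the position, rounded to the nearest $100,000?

$100,000,000

VaR as a fraction of value: z·σ = 1.282 × 0.72% = 0.92304%.
Position = $923,040 / 0.0092304 = $100,000,000.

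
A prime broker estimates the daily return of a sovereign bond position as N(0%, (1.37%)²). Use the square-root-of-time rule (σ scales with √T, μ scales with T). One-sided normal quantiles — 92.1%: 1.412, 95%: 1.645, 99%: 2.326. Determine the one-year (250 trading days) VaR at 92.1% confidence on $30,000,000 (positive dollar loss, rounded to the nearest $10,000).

σ_{250d} = 1.37% × √250 = 21.662%.
VaR = 1.412 × 21.662% = 30.587%.
On $30,000,000: 0.30587 × $30,000,000 = $9,176,100.

$9,180,000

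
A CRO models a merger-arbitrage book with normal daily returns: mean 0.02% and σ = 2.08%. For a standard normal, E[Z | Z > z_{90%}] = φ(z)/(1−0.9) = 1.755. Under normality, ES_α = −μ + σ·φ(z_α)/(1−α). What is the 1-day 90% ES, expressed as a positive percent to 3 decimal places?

3.630%

ES = −(0.02%) + 2.08% × 1.755 = 3.630%.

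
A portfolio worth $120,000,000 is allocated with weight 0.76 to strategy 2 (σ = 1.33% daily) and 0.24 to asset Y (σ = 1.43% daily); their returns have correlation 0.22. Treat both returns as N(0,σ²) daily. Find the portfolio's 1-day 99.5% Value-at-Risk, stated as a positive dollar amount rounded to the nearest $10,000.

$3,510,000

σ_p² = 0.76²·1.33² + 0.24²·1.43² + 2·0.22·0.76·0.24·1.33·1.43 = 1.2921 (%²).
σ_p = √1.2921 = 1.137%.
At 99.5%, z = 2.576.
VaR = 2.576 × 1.137% = 2.929%; on $120,000,000 that is $3,514,800.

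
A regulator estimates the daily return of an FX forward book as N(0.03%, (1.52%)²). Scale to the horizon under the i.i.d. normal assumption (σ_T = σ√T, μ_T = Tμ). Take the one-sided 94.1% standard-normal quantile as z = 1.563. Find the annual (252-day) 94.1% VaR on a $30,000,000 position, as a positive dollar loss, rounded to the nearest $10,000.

$9,050,000

σ_{252d} = 1.52% × √252 = 24.129%; μ_{252d} = 252 × 0.03% = 7.560%.
VaR = −(7.560%) + 1.563 × 24.129% = 30.154%.
On $30,000,000: 0.30154 × $30,000,000 = $9,046,200.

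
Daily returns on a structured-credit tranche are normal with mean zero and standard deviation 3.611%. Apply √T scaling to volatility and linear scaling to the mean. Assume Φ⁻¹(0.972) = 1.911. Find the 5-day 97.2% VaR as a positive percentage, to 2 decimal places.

15.43%

σ_{5d} = 3.611% × √5 = 8.074%.
VaR = 1.911 × 8.074% = 15.429%.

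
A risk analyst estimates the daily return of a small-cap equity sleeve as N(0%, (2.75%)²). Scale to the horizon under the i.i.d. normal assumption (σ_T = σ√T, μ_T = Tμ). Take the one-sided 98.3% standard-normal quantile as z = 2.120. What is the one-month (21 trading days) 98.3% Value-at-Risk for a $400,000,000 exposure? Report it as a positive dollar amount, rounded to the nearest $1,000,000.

$107,000,000

σ_{21d} = 2.75% × √21 = 12.602%.
VaR = 2.120 × 12.602% = 26.716%.
On $400,000,000: 0.26716 × $400,000,000 = $106,864,000.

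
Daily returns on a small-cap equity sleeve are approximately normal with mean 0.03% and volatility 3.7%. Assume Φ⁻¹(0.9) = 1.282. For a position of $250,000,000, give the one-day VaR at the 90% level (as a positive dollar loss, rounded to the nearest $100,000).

$11,800,000

VaR = −μ + z·σ = −(0.03%) + 1.282 × 3.7% = 4.713%.
On $250,000,000: 0.04713 × $250,000,000 = $11,782,500.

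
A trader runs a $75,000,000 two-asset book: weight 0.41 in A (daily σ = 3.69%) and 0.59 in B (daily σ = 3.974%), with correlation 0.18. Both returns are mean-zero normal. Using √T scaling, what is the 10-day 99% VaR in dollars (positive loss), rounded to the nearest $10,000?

σ_p = √(0.41²·3.69² + 0.59²·3.974² + 2·0.18·0.41·0.59·3.69·3.974) = 3.011%.
σ_{10d} = 3.011% × √10 = 9.522%.
z(99%) = 2.326.
VaR = 2.326 × 9.522% = 22.148%; on $75,000,000 that is $16,611,000.

$16,610,000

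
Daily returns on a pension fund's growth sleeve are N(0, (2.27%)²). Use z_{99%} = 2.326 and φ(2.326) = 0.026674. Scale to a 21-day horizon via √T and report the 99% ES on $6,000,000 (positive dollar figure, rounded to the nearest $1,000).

σ_{21d} = 2.27% × √21 = 10.402%.
ES multiplier = φ(z)/(1−α) = 0.026674/0.01 = 2.667.
ES = 10.402% × 2.667 = 27.742%; on $6,000,000: $1,664,520.

$1,665,000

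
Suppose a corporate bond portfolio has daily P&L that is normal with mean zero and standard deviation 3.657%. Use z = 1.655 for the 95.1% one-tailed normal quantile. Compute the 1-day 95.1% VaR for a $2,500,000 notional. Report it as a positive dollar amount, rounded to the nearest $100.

VaR = z·σ = 1.655 × 3.657% = 6.052%.
On $2,500,000: 0.06052 × $2,500,000 = $151,300.

$151,300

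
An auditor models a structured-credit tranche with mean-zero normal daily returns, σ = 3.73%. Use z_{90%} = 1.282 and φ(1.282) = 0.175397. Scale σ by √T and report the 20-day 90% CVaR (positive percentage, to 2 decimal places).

29.26%

σ_{20d} = 3.73% × √20 = 16.681%.
ES multiplier = φ(z)/(1−α) = 0.175397/0.1 = 1.754.
ES = 16.681% × 1.754 = 29.258%.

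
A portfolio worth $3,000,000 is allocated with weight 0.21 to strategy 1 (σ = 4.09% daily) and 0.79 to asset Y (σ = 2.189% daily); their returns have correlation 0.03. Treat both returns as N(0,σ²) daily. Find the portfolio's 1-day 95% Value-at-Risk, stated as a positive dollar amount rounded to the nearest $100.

σ_p² = 0.21²·4.09² + 0.79²·2.189² + 2·0.03·0.21·0.79·4.09·2.189 = 3.8173 (%²).
σ_p = √3.8173 = 1.954%.
At 95%, z = 1.645.
VaR = 1.645 × 1.954% = 3.214%; on $3,000,000 that is $96,420.

$96,400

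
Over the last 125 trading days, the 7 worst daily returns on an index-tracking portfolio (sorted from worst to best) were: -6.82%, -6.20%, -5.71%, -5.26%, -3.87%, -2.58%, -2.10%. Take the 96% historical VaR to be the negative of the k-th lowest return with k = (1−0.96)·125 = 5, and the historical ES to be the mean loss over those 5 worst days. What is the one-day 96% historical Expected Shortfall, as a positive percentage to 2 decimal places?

The 5 worst returns sum to -27.86%.
ES = −(-27.86%) / 5 = 5.572% ≈ 5.57%.

5.57%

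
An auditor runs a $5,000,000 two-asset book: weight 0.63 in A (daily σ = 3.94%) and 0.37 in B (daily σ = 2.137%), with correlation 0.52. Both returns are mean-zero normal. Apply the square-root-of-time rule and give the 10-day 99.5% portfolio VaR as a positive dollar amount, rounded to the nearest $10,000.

$1,210,000

σ_p = √(0.63²·3.94² + 0.37²·2.137² + 2·0.52·0.63·0.37·3.94·2.137) = 2.971%.
σ_{10d} = 2.971% × √10 = 9.395%.
z(99.5%) = 2.576.
VaR = 2.576 × 9.395% = 24.202%; on $5,000,000 that is $1,210,100.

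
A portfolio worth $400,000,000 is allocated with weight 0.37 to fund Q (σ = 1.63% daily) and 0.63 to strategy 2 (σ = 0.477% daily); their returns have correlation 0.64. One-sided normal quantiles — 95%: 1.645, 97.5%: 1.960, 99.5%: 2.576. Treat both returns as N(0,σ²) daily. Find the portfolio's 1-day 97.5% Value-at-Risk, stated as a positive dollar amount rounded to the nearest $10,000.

$6,490,000

σ_p² = 0.37²·1.63² + 0.63²·0.477² + 2·0.64·0.37·0.63·1.63·0.477 = 0.6860 (%²).
σ_p = √0.6860 = 0.828%.
VaR = 1.960 × 0.828% = 1.623%; on $400,000,000 that is $6,492,000.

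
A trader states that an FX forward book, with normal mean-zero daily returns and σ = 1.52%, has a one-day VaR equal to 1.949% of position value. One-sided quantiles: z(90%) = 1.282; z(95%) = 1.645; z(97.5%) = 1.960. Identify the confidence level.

Implied z = VaR/σ = 1.949 / 1.52 = 1.282.
This matches z(90%) = 1.282.

90%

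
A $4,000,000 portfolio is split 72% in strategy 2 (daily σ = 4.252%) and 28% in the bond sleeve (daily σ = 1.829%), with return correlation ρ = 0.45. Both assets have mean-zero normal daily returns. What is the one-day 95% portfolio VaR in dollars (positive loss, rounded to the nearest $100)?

σ_p² = 0.72²·4.252² + 0.28²·1.829² + 2·0.45·0.72·0.28·4.252·1.829 = 11.0457 (%²).
σ_p = √11.0457 = 3.324%.
At 95%, z = 1.645.
VaR = 1.645 × 3.324% = 5.468%; on $4,000,000 that is $218,720.

$218,700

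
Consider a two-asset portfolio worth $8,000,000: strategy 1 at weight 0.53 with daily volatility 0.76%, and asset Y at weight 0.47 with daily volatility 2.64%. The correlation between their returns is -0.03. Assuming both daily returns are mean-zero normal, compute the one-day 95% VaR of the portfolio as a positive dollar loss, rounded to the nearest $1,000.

σ_p² = 0.53²·0.76² + 0.47²·2.64² + 2·-0.03·0.53·0.47·0.76·2.64 = 1.6718 (%²).
σ_p = √1.6718 = 1.293%.
At 95%, z = 1.645.
VaR = 1.645 × 1.293% = 2.127%; on $8,000,000 that is $170,160.

$170,000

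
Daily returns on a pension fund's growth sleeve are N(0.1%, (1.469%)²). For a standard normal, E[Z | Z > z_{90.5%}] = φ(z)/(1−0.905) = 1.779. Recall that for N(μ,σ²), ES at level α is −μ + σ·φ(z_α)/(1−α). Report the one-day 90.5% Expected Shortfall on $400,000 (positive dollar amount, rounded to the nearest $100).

$10,100

ES = −(0.1%) + 1.469% × 1.779 = 2.513%.
On $400,000: 0.02513 × $400,000 = $10,052.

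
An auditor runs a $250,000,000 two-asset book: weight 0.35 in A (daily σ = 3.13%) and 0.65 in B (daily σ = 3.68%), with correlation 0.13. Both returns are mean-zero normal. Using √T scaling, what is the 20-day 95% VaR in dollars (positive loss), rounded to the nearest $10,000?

$50,710,000

σ_p = √(0.35²·3.13² + 0.65²·3.68² + 2·0.13·0.35·0.65·3.13·3.68) = 2.757%.
σ_{20d} = 2.757% × √20 = 12.330%.
z(95%) = 1.645.
VaR = 1.645 × 12.330% = 20.283%; on $250,000,000 that is $50,707,500.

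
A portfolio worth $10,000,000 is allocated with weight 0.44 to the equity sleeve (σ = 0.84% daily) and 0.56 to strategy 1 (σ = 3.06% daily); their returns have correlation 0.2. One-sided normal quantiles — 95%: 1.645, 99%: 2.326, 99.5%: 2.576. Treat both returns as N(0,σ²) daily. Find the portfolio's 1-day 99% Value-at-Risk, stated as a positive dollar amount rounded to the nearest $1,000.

σ_p² = 0.44²·0.84² + 0.56²·3.06² + 2·0.2·0.44·0.56·0.84·3.06 = 3.3264 (%²).
σ_p = √3.3264 = 1.824%.
VaR = 2.326 × 1.824% = 4.243%; on $10,000,000 that is $424,300.

$424,000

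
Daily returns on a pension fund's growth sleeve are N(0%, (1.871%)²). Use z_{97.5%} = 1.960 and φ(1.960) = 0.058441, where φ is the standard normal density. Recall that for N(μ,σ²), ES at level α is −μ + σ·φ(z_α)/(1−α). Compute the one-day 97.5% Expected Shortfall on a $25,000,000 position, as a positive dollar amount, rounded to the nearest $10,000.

Tail multiplier: φ(z)/(1−α) = 0.058441 / 0.025 = 2.338.
ES = 1.871% × 2.338 = 4.374%.
On $25,000,000: 0.04374 × $25,000,000 = $1,093,500.

$1,090,000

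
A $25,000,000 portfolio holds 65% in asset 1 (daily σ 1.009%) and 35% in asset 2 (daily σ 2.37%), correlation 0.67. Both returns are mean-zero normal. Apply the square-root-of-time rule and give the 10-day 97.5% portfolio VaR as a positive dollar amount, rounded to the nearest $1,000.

$2,106,000

σ_p = √(0.65²·1.009² + 0.35²·2.37² + 2·0.67·0.65·0.35·1.009·2.37) = 1.359%.
σ_{10d} = 1.359% × √10 = 4.298%.
z(97.5%) = 1.960.
VaR = 1.960 × 4.298% = 8.424%; on $25,000,000 that is $2,106,000.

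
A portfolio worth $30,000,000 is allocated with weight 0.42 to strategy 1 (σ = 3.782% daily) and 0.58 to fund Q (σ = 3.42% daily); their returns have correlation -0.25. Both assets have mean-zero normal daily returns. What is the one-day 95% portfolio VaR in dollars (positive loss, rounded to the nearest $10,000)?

$1,090,000

σ_p² = 0.42²·3.782² + 0.58²·3.42² + 2·-0.25·0.42·0.58·3.782·3.42 = 4.8824 (%²).
σ_p = √4.8824 = 2.210%.
At 95%, z = 1.645.
VaR = 1.645 × 2.210% = 3.635%; on $30,000,000 that is $1,090,500.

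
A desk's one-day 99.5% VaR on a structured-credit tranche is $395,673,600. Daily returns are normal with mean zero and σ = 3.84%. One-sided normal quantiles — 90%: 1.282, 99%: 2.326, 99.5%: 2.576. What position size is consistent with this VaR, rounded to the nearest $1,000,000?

VaR as a fraction of value: z·σ = 2.576 × 3.84% = 9.89184%.
Position = $395,673,600 / 0.0989184 = $4,000,000,000.

$4,000,000,000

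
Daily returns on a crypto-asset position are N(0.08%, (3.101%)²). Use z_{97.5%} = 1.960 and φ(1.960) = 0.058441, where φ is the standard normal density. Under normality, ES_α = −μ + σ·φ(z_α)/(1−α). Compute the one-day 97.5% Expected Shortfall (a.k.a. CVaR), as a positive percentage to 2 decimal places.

Tail multiplier: φ(z)/(1−α) = 0.058441 / 0.025 = 2.338.
ES = −(0.08%) + 3.101% × 2.338 = 7.170%.

7.17%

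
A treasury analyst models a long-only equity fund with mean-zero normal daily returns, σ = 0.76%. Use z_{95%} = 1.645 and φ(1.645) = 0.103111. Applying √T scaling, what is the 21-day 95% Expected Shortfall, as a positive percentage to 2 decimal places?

σ_{21d} = 0.76% × √21 = 3.483%.
ES multiplier = φ(z)/(1−α) = 0.103111/0.05 = 2.062.
ES = 3.483% × 2.062 = 7.182%.

7.18%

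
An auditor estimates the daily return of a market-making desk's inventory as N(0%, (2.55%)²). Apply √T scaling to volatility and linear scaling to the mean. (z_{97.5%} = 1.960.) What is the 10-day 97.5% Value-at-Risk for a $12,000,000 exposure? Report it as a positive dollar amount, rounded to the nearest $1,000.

$1,897,000

σ_{10d} = 2.55% × √10 = 8.064%.
VaR = 1.960 × 8.064% = 15.805%.
On $12,000,000: 0.15805 × $12,000,000 = $1,896,600.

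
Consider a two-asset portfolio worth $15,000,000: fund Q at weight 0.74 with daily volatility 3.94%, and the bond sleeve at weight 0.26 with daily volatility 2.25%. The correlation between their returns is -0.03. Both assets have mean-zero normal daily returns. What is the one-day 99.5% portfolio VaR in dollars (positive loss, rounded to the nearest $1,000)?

$1,142,000

σ_p² = 0.74²·3.94² + 0.26²·2.25² + 2·-0.03·0.74·0.26·3.94·2.25 = 8.7406 (%²).
σ_p = √8.7406 = 2.956%.
At 99.5%, z = 2.576.
VaR = 2.576 × 2.956% = 7.615%; on $15,000,000 that is $1,142,250.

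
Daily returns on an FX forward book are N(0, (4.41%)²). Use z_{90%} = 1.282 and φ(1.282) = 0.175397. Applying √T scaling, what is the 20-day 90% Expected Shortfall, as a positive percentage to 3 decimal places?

σ_{20d} = 4.41% × √20 = 19.722%.
ES multiplier = φ(z)/(1−α) = 0.175397/0.1 = 1.754.
ES = 19.722% × 1.754 = 34.592%.

34.592%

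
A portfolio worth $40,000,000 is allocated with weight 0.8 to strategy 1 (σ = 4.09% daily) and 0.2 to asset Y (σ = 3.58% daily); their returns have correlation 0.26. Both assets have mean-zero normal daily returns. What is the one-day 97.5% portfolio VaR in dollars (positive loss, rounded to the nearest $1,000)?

$2,765,000

σ_p² = 0.8²·4.09² + 0.2²·3.58² + 2·0.26·0.8·0.2·4.09·3.58 = 12.4369 (%²).
σ_p = √12.4369 = 3.527%.
At 97.5%, z = 1.960.
VaR = 1.960 × 3.527% = 6.913%; on $40,000,000 that is $2,765,200.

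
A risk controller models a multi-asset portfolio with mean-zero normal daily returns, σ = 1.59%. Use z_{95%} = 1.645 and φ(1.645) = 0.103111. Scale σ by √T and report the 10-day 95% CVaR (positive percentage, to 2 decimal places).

σ_{10d} = 1.59% × √10 = 5.028%.
ES multiplier = φ(z)/(1−α) = 0.103111/0.05 = 2.062.
ES = 5.028% × 2.062 = 10.368%.

10.37%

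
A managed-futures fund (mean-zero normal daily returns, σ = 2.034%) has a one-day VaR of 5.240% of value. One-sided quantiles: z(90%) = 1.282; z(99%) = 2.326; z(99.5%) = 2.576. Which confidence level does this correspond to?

Implied z = VaR/σ = 5.240 / 2.034 = 2.576.
This matches z(99.5%) = 2.576.

99.5%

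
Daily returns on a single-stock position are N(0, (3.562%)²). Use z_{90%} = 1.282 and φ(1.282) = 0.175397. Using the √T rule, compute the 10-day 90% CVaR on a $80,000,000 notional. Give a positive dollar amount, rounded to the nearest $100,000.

σ_{10d} = 3.562% × √10 = 11.264%.
ES multiplier = φ(z)/(1−α) = 0.175397/0.1 = 1.754.
ES = 11.264% × 1.754 = 19.757%; on $80,000,000: $15,805,600.

$15,800,000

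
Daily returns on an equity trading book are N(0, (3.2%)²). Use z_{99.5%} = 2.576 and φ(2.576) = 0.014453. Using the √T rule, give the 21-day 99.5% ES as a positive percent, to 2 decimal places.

42.39%

σ_{21d} = 3.2% × √21 = 14.664%.
ES multiplier = φ(z)/(1−α) = 0.014453/0.005 = 2.891.
ES = 14.664% × 2.891 = 42.394%.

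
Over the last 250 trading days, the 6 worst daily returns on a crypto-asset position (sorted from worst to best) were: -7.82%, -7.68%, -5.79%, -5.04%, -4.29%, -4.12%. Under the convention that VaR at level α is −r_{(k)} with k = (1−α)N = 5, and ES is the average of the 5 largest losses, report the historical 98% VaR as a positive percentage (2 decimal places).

4.29%

k = 5; the 5th lowest return is -4.29%, so VaR = 4.29%.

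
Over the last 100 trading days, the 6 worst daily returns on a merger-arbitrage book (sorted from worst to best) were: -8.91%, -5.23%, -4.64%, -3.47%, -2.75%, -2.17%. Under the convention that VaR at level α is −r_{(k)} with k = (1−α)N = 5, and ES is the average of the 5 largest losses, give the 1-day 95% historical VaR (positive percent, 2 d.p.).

k = 5; the 5th lowest return is -2.75%, so VaR = 2.75%.

2.75%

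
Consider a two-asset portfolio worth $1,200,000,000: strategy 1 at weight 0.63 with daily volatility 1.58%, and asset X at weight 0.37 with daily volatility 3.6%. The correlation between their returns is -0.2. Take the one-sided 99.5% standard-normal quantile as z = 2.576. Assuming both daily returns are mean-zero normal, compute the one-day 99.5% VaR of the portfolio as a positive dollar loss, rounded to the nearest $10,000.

σ_p² = 0.63²·1.58² + 0.37²·3.6² + 2·-0.2·0.63·0.37·1.58·3.6 = 2.2347 (%²).
σ_p = √2.2347 = 1.495%.
VaR = 2.576 × 1.495% = 3.851%; on $1,200,000,000 that is $46,212,000.

$46,210,000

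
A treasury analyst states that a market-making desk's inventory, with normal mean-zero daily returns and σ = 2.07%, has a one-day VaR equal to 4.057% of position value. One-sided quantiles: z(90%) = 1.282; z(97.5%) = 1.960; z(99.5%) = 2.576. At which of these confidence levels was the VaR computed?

Implied z = VaR/σ = 4.057 / 2.07 = 1.960.
This matches z(97.5%) = 1.960.

97.5%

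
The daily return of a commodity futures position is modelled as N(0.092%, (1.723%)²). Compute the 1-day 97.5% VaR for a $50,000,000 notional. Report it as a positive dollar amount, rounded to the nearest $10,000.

At 97.5% one-sided, z = 1.960.
VaR = −μ + z·σ = −(0.092%) + 1.960 × 1.723% = 3.285%.
On $50,000,000: 0.03285 × $50,000,000 = $1,642,500.

$1,640,000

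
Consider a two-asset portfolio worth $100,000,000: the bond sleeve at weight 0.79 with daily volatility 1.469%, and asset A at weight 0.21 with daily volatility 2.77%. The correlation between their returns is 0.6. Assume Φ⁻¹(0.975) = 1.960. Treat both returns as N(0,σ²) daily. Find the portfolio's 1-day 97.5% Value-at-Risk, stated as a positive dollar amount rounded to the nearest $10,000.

σ_p² = 0.79²·1.469² + 0.21²·2.77² + 2·0.6·0.79·0.21·1.469·2.77 = 2.4952 (%²).
σ_p = √2.4952 = 1.580%.
VaR = 1.960 × 1.580% = 3.097%; on $100,000,000 that is $3,097,000.

$3,100,000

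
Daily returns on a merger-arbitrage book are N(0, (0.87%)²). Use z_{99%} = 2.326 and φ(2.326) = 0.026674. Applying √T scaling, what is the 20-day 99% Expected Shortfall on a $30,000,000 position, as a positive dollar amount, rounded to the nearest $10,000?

σ_{20d} = 0.87% × √20 = 3.891%.
ES multiplier = φ(z)/(1−α) = 0.026674/0.01 = 2.667.
ES = 3.891% × 2.667 = 10.377%; on $30,000,000: $3,113,100.

$3,110,000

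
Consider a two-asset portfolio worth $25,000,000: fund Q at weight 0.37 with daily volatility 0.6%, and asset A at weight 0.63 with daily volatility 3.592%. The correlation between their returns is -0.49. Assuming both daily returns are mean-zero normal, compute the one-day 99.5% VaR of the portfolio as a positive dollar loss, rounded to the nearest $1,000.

σ_p² = 0.37²·0.6² + 0.63²·3.592² + 2·-0.49·0.37·0.63·0.6·3.592 = 4.6779 (%²).
σ_p = √4.6779 = 2.163%.
At 99.5%, z = 2.576.
VaR = 2.576 × 2.163% = 5.572%; on $25,000,000 that is $1,393,000.

$1,393,000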